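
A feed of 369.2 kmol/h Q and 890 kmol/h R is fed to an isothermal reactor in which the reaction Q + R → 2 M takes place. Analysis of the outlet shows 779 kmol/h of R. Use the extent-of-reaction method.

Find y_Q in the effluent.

0.205

For R: n = n₀ − 1ξ → 779 = 890 − 1ξ, giving ξ = 111 kmol/h.
Outlet amounts (n = n₀ + ν ξ):
  Q: 369.2 − 1(111) = 258.2
  R: 890 − 1(111) = 779
  M: 0 + 2(111) = 222
Total out = 1259 kmol/h; y_Q = 258.2 / 1259 = 0.2051.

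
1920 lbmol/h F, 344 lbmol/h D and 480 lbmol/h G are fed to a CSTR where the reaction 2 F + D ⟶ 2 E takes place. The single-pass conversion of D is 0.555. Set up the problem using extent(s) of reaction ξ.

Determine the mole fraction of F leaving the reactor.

D reacted = 0.555 × 344 = 190.9 lbmol/h; ν_D = −1, so ξ = 190.9/1 = 190.9 lbmol/h.
Outlet amounts (n = n₀ + ν ξ):
  F: 1920 − 2(190.9) = 1538
  D: 344 − 1(190.9) = 153.1
  E: 0 + 2(190.9) = 381.8
  G: 480 (inert)
Total out = 2553 lbmol/h; y_F = 1538 / 2553 = 0.6025.

0.602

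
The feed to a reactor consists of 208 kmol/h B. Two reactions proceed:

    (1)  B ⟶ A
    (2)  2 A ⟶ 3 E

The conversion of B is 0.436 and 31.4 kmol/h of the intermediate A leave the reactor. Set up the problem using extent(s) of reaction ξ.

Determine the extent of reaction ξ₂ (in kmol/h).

ξ₂ = 29.6 kmol/h

Conversion of B: B consumed = 1ξ₁ = 0.436 × 208 → ξ₁ = 90.69 kmol/h.
A balance: n_A = 0 + 1ξ₁ − 2ξ₂ = 31.4 → ξ₂ = (1·90.69 − 31.4)/2 = 29.64 kmol/h.
Outlet amounts (n = n₀ + Σ ν·ξ):
  B: 208 − 1(90.69) = 117.3
  A: 0 + 1(90.69) − 2(29.64) = 31.4
  E: 0 + 3(29.64) = 88.93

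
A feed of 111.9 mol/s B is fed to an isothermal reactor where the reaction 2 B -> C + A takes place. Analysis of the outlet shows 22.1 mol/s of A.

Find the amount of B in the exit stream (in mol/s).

For A: n = n₀ + 1ξ → 22.1 = 0 + 1ξ, giving ξ = 22.1 mol/s.
Outlet amounts (n = n₀ + ν ξ):
  B: 111.9 − 2(22.1) = 67.7
  C: 0 + 1(22.1) = 22.1
  A: 0 + 1(22.1) = 22.1

67.7 mol/s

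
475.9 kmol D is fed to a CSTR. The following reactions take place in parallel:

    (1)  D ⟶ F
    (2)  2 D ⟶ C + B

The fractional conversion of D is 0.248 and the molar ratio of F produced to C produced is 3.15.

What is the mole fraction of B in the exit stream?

Conversion of D: D consumed = 0.248 × 475.9 = 118 kmol = 1ξ₁ + 2ξ₂.
Selectivity: 1ξ₁ / (1ξ₂) = 3.15 → ξ₁ = 3.15 ξ₂.
Substitute: (1·3.15 + 2) ξ₂ = 118 → ξ₂ = 22.92 kmol, ξ₁ = 72.19 kmol.
Outlet amounts (n = n₀ + Σ ν·ξ):
  D: 475.9 − 1(72.19) − 2(22.92) = 357.9
  F: 0 + 1(72.19) = 72.19
  C: 0 + 1(22.92) = 22.92
  B: 0 + 1(22.92) = 22.92
Total out = 475.9 kmol; y_B = 22.92 / 475.9 = 0.04816.

0.0482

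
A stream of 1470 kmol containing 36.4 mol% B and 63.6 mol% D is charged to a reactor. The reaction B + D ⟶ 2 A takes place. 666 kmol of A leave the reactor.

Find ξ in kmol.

ξ = 333 kmol

For A: n = n₀ + 2ξ → 666 = 0 + 2ξ, giving ξ = 333 kmol.
Outlet amounts (n = n₀ + ν ξ):
  B: 535.1 − 1(333) = 202.1
  D: 934.9 − 1(333) = 601.9
  A: 0 + 2(333) = 666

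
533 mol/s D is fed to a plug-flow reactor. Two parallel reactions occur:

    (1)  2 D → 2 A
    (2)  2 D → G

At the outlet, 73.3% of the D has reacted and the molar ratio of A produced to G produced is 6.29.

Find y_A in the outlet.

Conversion of D: D consumed = 0.733 × 533 = 390.7 mol/s = 2ξ₁ + 2ξ₂.
Selectivity: 2ξ₁ / (1ξ₂) = 6.29 → ξ₁ = 3.145 ξ₂.
Substitute: (2·3.145 + 2) ξ₂ = 390.7 → ξ₂ = 47.13 mol/s, ξ₁ = 148.2 mol/s.
Outlet amounts (n = n₀ + Σ ν·ξ):
  D: 533 − 2(148.2) − 2(47.13) = 142.3
  A: 0 + 2(148.2) = 296.4
  G: 0 + 1(47.13) = 47.13
Total out = 485.9 mol/s; y_A = 296.4 / 485.9 = 0.6101.

0.61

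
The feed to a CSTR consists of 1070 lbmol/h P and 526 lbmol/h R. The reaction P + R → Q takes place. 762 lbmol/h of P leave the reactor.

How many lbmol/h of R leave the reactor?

For P: n = n₀ − 1ξ → 762 = 1070 − 1ξ, giving ξ = 308 lbmol/h.
Outlet amounts (n = n₀ + ν ξ):
  P: 1070 − 1(308) = 762
  R: 526 − 1(308) = 218
  Q: 0 + 1(308) = 308

218 lbmol/h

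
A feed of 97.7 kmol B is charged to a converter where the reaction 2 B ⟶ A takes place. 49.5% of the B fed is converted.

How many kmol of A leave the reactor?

B reacted = 0.495 × 97.7 = 48.36 kmol; ν_B = −2, so ξ = 48.36/2 = 24.18 kmol.
Outlet amounts (n = n₀ + ν ξ):
  B: 97.7 − 2(24.18) = 49.34
  A: 0 + 1(24.18) = 24.18

24.2 kmol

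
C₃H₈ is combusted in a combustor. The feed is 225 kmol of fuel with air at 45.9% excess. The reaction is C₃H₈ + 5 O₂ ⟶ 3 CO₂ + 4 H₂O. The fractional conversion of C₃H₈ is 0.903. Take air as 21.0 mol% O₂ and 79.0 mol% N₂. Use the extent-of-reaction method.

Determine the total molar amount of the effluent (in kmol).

8240 kmol

Stoichiometric O₂ = 5 × 225 = 1125 kmol; O₂ fed = 1125 × 1.459 = 1641 kmol.
N₂ fed = 1641 × 79/21 = 6175 kmol.
Fuel reacted = 0.903 × 225 → ξ = 203.2 kmol.
Outlet (n = n₀ + ν ξ):
  C₃H₈: 225 − 1(203.2) = 21.82
  O₂: 1641 − 5(203.2) = 625.5
  N₂: 6175 (inert)
  CO₂: 0 + 3(203.2) = 609.5
  H₂O: 0 + 4(203.2) = 812.7
Total out = 21.82 + 625.5 + 6175 + 609.5 + 812.7 = 8244 kmol.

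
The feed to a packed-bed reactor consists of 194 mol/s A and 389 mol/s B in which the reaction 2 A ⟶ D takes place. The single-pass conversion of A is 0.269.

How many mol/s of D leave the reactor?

26.1 mol/s

A reacted = 0.269 × 194 = 52.19 mol/s; ν_A = −2, so ξ = 52.19/2 = 26.09 mol/s.
Outlet amounts (n = n₀ + ν ξ):
  A: 194 − 2(26.09) = 141.8
  D: 0 + 1(26.09) = 26.09
  B: 389 (inert)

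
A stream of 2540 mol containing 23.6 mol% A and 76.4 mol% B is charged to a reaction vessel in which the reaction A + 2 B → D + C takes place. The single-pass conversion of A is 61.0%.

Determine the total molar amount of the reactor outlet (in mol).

2170 mol

A reacted = 0.61 × 599.4 = 365.7 mol; ν_A = −1, so ξ = 365.7/1 = 365.7 mol.
Outlet amounts (n = n₀ + ν ξ):
  A: 599.4 − 1(365.7) = 233.8
  B: 1941 − 2(365.7) = 1209
  D: 0 + 1(365.7) = 365.7
  C: 0 + 1(365.7) = 365.7
Total out = 233.8 + 1209 + 365.7 + 365.7 = 2174 mol.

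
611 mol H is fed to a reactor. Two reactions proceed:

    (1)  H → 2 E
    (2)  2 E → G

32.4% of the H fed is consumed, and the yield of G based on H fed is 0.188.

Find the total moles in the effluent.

Conversion of H: H consumed = 1ξ₁ = 0.324 × 611 → ξ₁ = 198 mol.
Yield of G: 1ξ₂ / 611 = 0.188 → ξ₂ = 114.9 mol.
Outlet amounts (n = n₀ + Σ ν·ξ):
  H: 611 − 1(198) = 413
  E: 0 + 2(198) − 2(114.9) = 166.2
  G: 0 + 1(114.9) = 114.9
Total out = 413 + 166.2 + 114.9 = 694.1 mol.

694 mol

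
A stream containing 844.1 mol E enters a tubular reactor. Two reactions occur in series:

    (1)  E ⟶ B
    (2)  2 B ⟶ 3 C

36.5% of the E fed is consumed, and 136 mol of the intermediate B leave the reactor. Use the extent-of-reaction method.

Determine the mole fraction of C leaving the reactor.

0.278

Conversion of E: E consumed = 1ξ₁ = 0.365 × 844.1 → ξ₁ = 308.1 mol.
B balance: n_B = 0 + 1ξ₁ − 2ξ₂ = 136 → ξ₂ = (1·308.1 − 136)/2 = 86.05 mol.
Outlet amounts (n = n₀ + Σ ν·ξ):
  E: 844.1 − 1(308.1) = 536
  B: 0 + 1(308.1) − 2(86.05) = 136
  C: 0 + 3(86.05) = 258.1
Total out = 930.1 mol; y_C = 258.1 / 930.1 = 0.2775.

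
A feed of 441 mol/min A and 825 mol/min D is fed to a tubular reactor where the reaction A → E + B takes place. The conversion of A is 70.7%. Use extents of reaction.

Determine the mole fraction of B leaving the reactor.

A reacted = 0.707 × 441 = 311.8 mol/min; ν_A = −1, so ξ = 311.8/1 = 311.8 mol/min.
Outlet amounts (n = n₀ + ν ξ):
  A: 441 − 1(311.8) = 129.2
  E: 0 + 1(311.8) = 311.8
  B: 0 + 1(311.8) = 311.8
  D: 825 (inert)
Total out = 1578 mol/min; y_B = 311.8 / 1578 = 0.1976.

0.198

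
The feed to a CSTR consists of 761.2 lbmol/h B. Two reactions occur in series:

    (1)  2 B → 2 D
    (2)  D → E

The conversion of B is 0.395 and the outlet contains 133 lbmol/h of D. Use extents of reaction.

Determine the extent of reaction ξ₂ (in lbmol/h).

ξ₂ = 168 lbmol/h

Conversion of B: B consumed = 2ξ₁ = 0.395 × 761.2 → ξ₁ = 150.3 lbmol/h.
D balance: n_D = 0 + 2ξ₁ − 1ξ₂ = 133 → ξ₂ = (2·150.3 − 133)/1 = 167.7 lbmol/h.
Outlet amounts (n = n₀ + Σ ν·ξ):
  B: 761.2 − 2(150.3) = 460.5
  D: 0 + 2(150.3) − 1(167.7) = 133
  E: 0 + 1(167.7) = 167.7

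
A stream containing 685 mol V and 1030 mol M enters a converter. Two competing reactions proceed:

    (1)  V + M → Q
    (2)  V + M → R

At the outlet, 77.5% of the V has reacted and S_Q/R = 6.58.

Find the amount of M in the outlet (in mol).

Conversion of V: V consumed = 0.775 × 685 = 530.9 mol = 1ξ₁ + 1ξ₂.
Selectivity: 1ξ₁ / (1ξ₂) = 6.58 → ξ₁ = 6.58 ξ₂.
Substitute: (1·6.58 + 1) ξ₂ = 530.9 → ξ₂ = 70.04 mol, ξ₁ = 460.8 mol.
Outlet amounts (n = n₀ + Σ ν·ξ):
  V: 685 − 1(460.8) − 1(70.04) = 154.1
  M: 1030 − 1(460.8) − 1(70.04) = 499.1
  Q: 0 + 1(460.8) = 460.8
  R: 0 + 1(70.04) = 70.04

499 mol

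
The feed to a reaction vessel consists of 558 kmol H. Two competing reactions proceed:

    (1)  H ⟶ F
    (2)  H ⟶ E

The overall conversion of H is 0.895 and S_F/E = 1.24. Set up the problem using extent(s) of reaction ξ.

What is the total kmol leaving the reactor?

Conversion of H: H consumed = 0.895 × 558 = 499.4 kmol = 1ξ₁ + 1ξ₂.
Selectivity: 1ξ₁ / (1ξ₂) = 1.24 → ξ₁ = 1.24 ξ₂.
Substitute: (1·1.24 + 1) ξ₂ = 499.4 → ξ₂ = 223 kmol, ξ₁ = 276.5 kmol.
Outlet amounts (n = n₀ + Σ ν·ξ):
  H: 558 − 1(276.5) − 1(223) = 58.59
  F: 0 + 1(276.5) = 276.5
  E: 0 + 1(223) = 223
Total out = 58.59 + 276.5 + 223 = 558 kmol.

558 kmol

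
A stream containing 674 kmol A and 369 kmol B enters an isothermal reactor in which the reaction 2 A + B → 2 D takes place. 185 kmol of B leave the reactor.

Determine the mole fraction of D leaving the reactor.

For B: n = n₀ − 1ξ → 185 = 369 − 1ξ, giving ξ = 184 kmol.
Outlet amounts (n = n₀ + ν ξ):
  A: 674 − 2(184) = 306
  B: 369 − 1(184) = 185
  D: 0 + 2(184) = 368
Total out = 859 kmol; y_D = 368 / 859 = 0.4284.

0.428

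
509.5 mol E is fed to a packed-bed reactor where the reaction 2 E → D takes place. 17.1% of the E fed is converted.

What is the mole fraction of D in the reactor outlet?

0.0935

E reacted = 0.171 × 509.5 = 87.12 mol; ν_E = −2, so ξ = 87.12/2 = 43.56 mol.
Outlet amounts (n = n₀ + ν ξ):
  E: 509.5 − 2(43.56) = 422.4
  D: 0 + 1(43.56) = 43.56
Total out = 465.9 mol; y_D = 43.56 / 465.9 = 0.09349.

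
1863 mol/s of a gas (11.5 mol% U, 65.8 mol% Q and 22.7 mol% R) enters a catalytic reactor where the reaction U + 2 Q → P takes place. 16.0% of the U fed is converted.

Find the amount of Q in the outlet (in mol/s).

1160 mol/s

U reacted = 0.16 × 214.2 = 34.28 mol/s; ν_U = −1, so ξ = 34.28/1 = 34.28 mol/s.
Outlet amounts (n = n₀ + ν ξ):
  U: 214.2 − 1(34.28) = 180
  Q: 1226 − 2(34.28) = 1157
  P: 0 + 1(34.28) = 34.28
  R: 422.9 (inert)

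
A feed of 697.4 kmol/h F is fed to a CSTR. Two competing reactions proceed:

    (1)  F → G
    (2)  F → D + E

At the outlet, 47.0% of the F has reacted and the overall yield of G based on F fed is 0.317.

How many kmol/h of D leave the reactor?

107 kmol/h

Yield of G: 1ξ₁ / 697.4 = 0.317 → ξ₁ = 221.1 kmol/h.
Conversion of F: 1ξ₁ + 1ξ₂ = 0.47 × 697.4 = 327.8 → ξ₂ = 106.7 kmol/h.
Outlet amounts (n = n₀ + Σ ν·ξ):
  F: 697.4 − 1(221.1) − 1(106.7) = 369.6
  G: 0 + 1(221.1) = 221.1
  D: 0 + 1(106.7) = 106.7
  E: 0 + 1(106.7) = 106.7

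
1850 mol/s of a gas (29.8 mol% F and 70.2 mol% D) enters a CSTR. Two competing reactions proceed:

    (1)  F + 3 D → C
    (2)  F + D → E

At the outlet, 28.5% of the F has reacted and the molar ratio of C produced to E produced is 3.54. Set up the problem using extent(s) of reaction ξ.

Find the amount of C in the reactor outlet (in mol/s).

Conversion of F: F consumed = 0.285 × 551.3 = 157.1 mol/s = 1ξ₁ + 1ξ₂.
Selectivity: 1ξ₁ / (1ξ₂) = 3.54 → ξ₁ = 3.54 ξ₂.
Substitute: (1·3.54 + 1) ξ₂ = 157.1 → ξ₂ = 34.61 mol/s, ξ₁ = 122.5 mol/s.
Outlet amounts (n = n₀ + Σ ν·ξ):
  F: 551.3 − 1(122.5) − 1(34.61) = 394.2
  D: 1299 − 3(122.5) − 1(34.61) = 896.6
  C: 0 + 1(122.5) = 122.5
  E: 0 + 1(34.61) = 34.61

123 mol/s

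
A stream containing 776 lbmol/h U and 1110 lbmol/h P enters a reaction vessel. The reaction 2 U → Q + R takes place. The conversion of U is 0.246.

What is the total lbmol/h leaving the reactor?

U reacted = 0.246 × 776 = 190.9 lbmol/h; ν_U = −2, so ξ = 190.9/2 = 95.45 lbmol/h.
Outlet amounts (n = n₀ + ν ξ):
  U: 776 − 2(95.45) = 585.1
  Q: 0 + 1(95.45) = 95.45
  R: 0 + 1(95.45) = 95.45
  P: 1110 (inert)
Total out = 585.1 + 95.45 + 95.45 + 1110 = 1886 lbmol/h.

1890 lbmol/h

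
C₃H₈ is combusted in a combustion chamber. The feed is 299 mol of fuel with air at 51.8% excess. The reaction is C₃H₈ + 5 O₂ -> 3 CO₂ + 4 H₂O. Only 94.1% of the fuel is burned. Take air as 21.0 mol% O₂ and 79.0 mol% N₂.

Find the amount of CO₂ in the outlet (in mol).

Stoichiometric O₂ = 5 × 299 = 1495 mol; O₂ fed = 1495 × 1.518 = 2269 mol.
N₂ fed = 2269 × 79/21 = 8537 mol.
Fuel reacted = 0.941 × 299 → ξ = 281.4 mol.
Outlet (n = n₀ + ν ξ):
  C₃H₈: 299 − 1(281.4) = 17.64
  O₂: 2269 − 5(281.4) = 862.6
  N₂: 8537 (inert)
  CO₂: 0 + 3(281.4) = 844.1
  H₂O: 0 + 4(281.4) = 1125

844 mol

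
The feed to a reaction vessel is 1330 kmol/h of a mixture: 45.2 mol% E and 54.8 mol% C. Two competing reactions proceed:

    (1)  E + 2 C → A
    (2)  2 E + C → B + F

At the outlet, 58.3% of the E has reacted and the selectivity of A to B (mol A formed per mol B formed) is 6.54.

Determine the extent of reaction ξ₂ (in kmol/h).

ξ₂ = 41 kmol/h

Conversion of E: E consumed = 0.583 × 601.2 = 350.5 kmol/h = 1ξ₁ + 2ξ₂.
Selectivity: 1ξ₁ / (1ξ₂) = 6.54 → ξ₁ = 6.54 ξ₂.
Substitute: (1·6.54 + 2) ξ₂ = 350.5 → ξ₂ = 41.04 kmol/h, ξ₁ = 268.4 kmol/h.
Outlet amounts (n = n₀ + Σ ν·ξ):
  E: 601.2 − 1(268.4) − 2(41.04) = 250.7
  C: 728.8 − 2(268.4) − 1(41.04) = 151
  A: 0 + 1(268.4) = 268.4
  B: 0 + 1(41.04) = 41.04
  F: 0 + 1(41.04) = 41.04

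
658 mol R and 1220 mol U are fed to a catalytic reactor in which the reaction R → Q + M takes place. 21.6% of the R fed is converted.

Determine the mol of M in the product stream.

142 mol

R reacted = 0.216 × 658 = 142.1 mol; ν_R = −1, so ξ = 142.1/1 = 142.1 mol.
Outlet amounts (n = n₀ + ν ξ):
  R: 658 − 1(142.1) = 515.9
  Q: 0 + 1(142.1) = 142.1
  M: 0 + 1(142.1) = 142.1
  U: 1220 (inert)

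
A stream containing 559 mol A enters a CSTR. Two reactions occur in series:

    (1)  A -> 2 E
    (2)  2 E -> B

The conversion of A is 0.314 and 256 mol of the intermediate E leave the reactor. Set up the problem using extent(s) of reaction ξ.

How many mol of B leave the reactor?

Conversion of A: A consumed = 1ξ₁ = 0.314 × 559 → ξ₁ = 175.5 mol.
E balance: n_E = 0 + 2ξ₁ − 2ξ₂ = 256 → ξ₂ = (2·175.5 − 256)/2 = 47.53 mol.
Outlet amounts (n = n₀ + Σ ν·ξ):
  A: 559 − 1(175.5) = 383.5
  E: 0 + 2(175.5) − 2(47.53) = 256
  B: 0 + 1(47.53) = 47.53

47.5 mol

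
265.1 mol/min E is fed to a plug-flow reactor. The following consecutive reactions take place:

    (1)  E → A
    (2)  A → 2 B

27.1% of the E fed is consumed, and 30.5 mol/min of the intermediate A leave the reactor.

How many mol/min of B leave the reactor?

82.7 mol/min

Conversion of E: E consumed = 1ξ₁ = 0.271 × 265.1 → ξ₁ = 71.84 mol/min.
A balance: n_A = 0 + 1ξ₁ − 1ξ₂ = 30.5 → ξ₂ = (1·71.84 − 30.5)/1 = 41.34 mol/min.
Outlet amounts (n = n₀ + Σ ν·ξ):
  E: 265.1 − 1(71.84) = 193.3
  A: 0 + 1(71.84) − 1(41.34) = 30.5
  B: 0 + 2(41.34) = 82.68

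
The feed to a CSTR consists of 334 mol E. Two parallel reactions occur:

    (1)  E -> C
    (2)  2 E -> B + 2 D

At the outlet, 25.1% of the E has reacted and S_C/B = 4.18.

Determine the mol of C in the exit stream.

56.7 mol

Conversion of E: E consumed = 0.251 × 334 = 83.83 mol = 1ξ₁ + 2ξ₂.
Selectivity: 1ξ₁ / (1ξ₂) = 4.18 → ξ₁ = 4.18 ξ₂.
Substitute: (1·4.18 + 2) ξ₂ = 83.83 → ξ₂ = 13.57 mol, ξ₁ = 56.7 mol.
Outlet amounts (n = n₀ + Σ ν·ξ):
  E: 334 − 1(56.7) − 2(13.57) = 250.2
  C: 0 + 1(56.7) = 56.7
  B: 0 + 1(13.57) = 13.57
  D: 0 + 2(13.57) = 27.13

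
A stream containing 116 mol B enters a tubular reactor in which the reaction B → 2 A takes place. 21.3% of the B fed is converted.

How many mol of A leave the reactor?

B reacted = 0.213 × 116 = 24.71 mol; ν_B = −1, so ξ = 24.71/1 = 24.71 mol.
Outlet amounts (n = n₀ + ν ξ):
  B: 116 − 1(24.71) = 91.29
  A: 0 + 2(24.71) = 49.42

49.4 mol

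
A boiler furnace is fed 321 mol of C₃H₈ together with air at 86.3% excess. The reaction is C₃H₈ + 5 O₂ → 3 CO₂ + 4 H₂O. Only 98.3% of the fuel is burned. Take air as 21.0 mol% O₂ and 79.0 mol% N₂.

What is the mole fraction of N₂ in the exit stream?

0.756

Stoichiometric O₂ = 5 × 321 = 1605 mol; O₂ fed = 1605 × 1.863 = 2990 mol.
N₂ fed = 2990 × 79/21 = 11250 mol.
Fuel reacted = 0.983 × 321 → ξ = 315.5 mol.
Outlet (n = n₀ + ν ξ):
  C₃H₈: 321 − 1(315.5) = 5.457
  O₂: 2990 − 5(315.5) = 1412
  N₂: 11250 (inert)
  CO₂: 0 + 3(315.5) = 946.6
  H₂O: 0 + 4(315.5) = 1262
Total out = 14880 mol; y_N₂ = 11250 / 14880 = 0.7562.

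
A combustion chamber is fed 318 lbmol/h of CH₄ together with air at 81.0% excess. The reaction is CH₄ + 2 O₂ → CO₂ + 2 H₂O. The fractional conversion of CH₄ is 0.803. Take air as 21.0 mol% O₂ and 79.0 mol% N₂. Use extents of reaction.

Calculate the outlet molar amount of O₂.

640 lbmol/h

Stoichiometric O₂ = 2 × 318 = 636 lbmol/h; O₂ fed = 636 × 1.810 = 1151 lbmol/h.
N₂ fed = 1151 × 79/21 = 4331 lbmol/h.
Fuel reacted = 0.803 × 318 → ξ = 255.4 lbmol/h.
Outlet (n = n₀ + ν ξ):
  CH₄: 318 − 1(255.4) = 62.65
  O₂: 1151 − 2(255.4) = 640.5
  N₂: 4331 (inert)
  CO₂: 0 + 1(255.4) = 255.4
  H₂O: 0 + 2(255.4) = 510.7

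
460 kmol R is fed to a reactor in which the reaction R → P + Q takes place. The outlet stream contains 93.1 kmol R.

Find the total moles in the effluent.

827 kmol

For R: n = n₀ − 1ξ → 93.1 = 460 − 1ξ, giving ξ = 366.9 kmol.
Outlet amounts (n = n₀ + ν ξ):
  R: 460 − 1(366.9) = 93.1
  P: 0 + 1(366.9) = 366.9
  Q: 0 + 1(366.9) = 366.9
Total out = 93.1 + 366.9 + 366.9 = 826.9 kmol.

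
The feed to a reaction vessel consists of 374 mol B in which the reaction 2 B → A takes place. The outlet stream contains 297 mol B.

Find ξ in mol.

For B: n = n₀ − 2ξ → 297 = 374 − 2ξ, giving ξ = 38.5 mol.
Outlet amounts (n = n₀ + ν ξ):
  B: 374 − 2(38.5) = 297
  A: 0 + 1(38.5) = 38.5

ξ = 38.5 mol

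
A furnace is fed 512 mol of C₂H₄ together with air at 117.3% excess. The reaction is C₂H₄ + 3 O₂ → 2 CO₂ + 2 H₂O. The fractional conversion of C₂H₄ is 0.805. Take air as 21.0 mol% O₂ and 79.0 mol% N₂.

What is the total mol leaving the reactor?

Stoichiometric O₂ = 3 × 512 = 1536 mol; O₂ fed = 1536 × 2.173 = 3338 mol.
N₂ fed = 3338 × 79/21 = 12560 mol.
Fuel reacted = 0.805 × 512 → ξ = 412.2 mol.
Outlet (n = n₀ + ν ξ):
  C₂H₄: 512 − 1(412.2) = 99.84
  O₂: 3338 − 3(412.2) = 2101
  N₂: 12560 (inert)
  CO₂: 0 + 2(412.2) = 824.3
  H₂O: 0 + 2(412.2) = 824.3
Total out = 99.84 + 2101 + 12560 + 824.3 + 824.3 = 16410 mol.

16400 mol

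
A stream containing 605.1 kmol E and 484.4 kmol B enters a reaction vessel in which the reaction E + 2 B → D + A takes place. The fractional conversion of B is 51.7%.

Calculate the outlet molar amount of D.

125 kmol

B reacted = 0.517 × 484.4 = 250.4 kmol; ν_B = −2, so ξ = 250.4/2 = 125.2 kmol.
Outlet amounts (n = n₀ + ν ξ):
  E: 605.1 − 1(125.2) = 479.9
  B: 484.4 − 2(125.2) = 234
  D: 0 + 1(125.2) = 125.2
  A: 0 + 1(125.2) = 125.2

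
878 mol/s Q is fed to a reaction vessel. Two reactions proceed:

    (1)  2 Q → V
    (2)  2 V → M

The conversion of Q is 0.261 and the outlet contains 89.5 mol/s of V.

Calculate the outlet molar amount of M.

12.5 mol/s

Conversion of Q: Q consumed = 2ξ₁ = 0.261 × 878 → ξ₁ = 114.6 mol/s.
V balance: n_V = 0 + 1ξ₁ − 2ξ₂ = 89.5 → ξ₂ = (1·114.6 − 89.5)/2 = 12.54 mol/s.
Outlet amounts (n = n₀ + Σ ν·ξ):
  Q: 878 − 2(114.6) = 648.8
  V: 0 + 1(114.6) − 2(12.54) = 89.5
  M: 0 + 1(12.54) = 12.54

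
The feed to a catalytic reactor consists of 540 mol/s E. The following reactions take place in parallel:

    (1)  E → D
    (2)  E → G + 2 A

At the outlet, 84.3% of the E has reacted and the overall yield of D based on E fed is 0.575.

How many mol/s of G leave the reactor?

Yield of D: 1ξ₁ / 540 = 0.575 → ξ₁ = 310.5 mol/s.
Conversion of E: 1ξ₁ + 1ξ₂ = 0.843 × 540 = 455.2 → ξ₂ = 144.7 mol/s.
Outlet amounts (n = n₀ + Σ ν·ξ):
  E: 540 − 1(310.5) − 1(144.7) = 84.78
  D: 0 + 1(310.5) = 310.5
  G: 0 + 1(144.7) = 144.7
  A: 0 + 2(144.7) = 289.4

145 mol/s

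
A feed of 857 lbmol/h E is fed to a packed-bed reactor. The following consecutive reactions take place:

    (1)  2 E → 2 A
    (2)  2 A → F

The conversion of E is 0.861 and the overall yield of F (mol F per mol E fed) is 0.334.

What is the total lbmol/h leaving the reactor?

Conversion of E: E consumed = 2ξ₁ = 0.861 × 857 → ξ₁ = 368.9 lbmol/h.
Yield of F: 1ξ₂ / 857 = 0.334 → ξ₂ = 286.2 lbmol/h.
Outlet amounts (n = n₀ + Σ ν·ξ):
  E: 857 − 2(368.9) = 119.1
  A: 0 + 2(368.9) − 2(286.2) = 165.4
  F: 0 + 1(286.2) = 286.2
Total out = 119.1 + 165.4 + 286.2 = 570.8 lbmol/h.

571 lbmol/h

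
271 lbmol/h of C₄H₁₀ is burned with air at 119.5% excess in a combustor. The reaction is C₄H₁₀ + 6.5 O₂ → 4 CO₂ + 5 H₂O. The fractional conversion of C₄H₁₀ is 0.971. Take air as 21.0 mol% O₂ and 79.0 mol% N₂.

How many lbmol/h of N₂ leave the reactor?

Stoichiometric O₂ = 6.5 × 271 = 1762 lbmol/h; O₂ fed = 1762 × 2.195 = 3866 lbmol/h.
N₂ fed = 3866 × 79/21 = 14550 lbmol/h.
Fuel reacted = 0.971 × 271 → ξ = 263.1 lbmol/h.
Outlet (n = n₀ + ν ξ):
  C₄H₁₀: 271 − 1(263.1) = 7.859
  O₂: 3866 − 6.5(263.1) = 2156
  N₂: 14550 (inert)
  CO₂: 0 + 4(263.1) = 1053
  H₂O: 0 + 5(263.1) = 1316

14500 lbmol/h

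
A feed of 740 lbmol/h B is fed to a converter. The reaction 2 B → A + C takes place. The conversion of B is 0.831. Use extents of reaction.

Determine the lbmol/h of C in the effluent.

B reacted = 0.831 × 740 = 614.9 lbmol/h; ν_B = −2, so ξ = 614.9/2 = 307.5 lbmol/h.
Outlet amounts (n = n₀ + ν ξ):
  B: 740 − 2(307.5) = 125.1
  A: 0 + 1(307.5) = 307.5
  C: 0 + 1(307.5) = 307.5

307 lbmol/h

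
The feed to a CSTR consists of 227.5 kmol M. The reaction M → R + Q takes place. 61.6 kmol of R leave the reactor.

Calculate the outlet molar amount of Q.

61.6 kmol

For R: n = n₀ + 1ξ → 61.6 = 0 + 1ξ, giving ξ = 61.6 kmol.
Outlet amounts (n = n₀ + ν ξ):
  M: 227.5 − 1(61.6) = 165.9
  R: 0 + 1(61.6) = 61.6
  Q: 0 + 1(61.6) = 61.6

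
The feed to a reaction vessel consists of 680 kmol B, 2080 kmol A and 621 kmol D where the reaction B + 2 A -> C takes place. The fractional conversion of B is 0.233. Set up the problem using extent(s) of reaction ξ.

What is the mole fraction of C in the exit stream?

B reacted = 0.233 × 680 = 158.4 kmol; ν_B = −1, so ξ = 158.4/1 = 158.4 kmol.
Outlet amounts (n = n₀ + ν ξ):
  B: 680 − 1(158.4) = 521.6
  A: 2080 − 2(158.4) = 1763
  C: 0 + 1(158.4) = 158.4
  D: 621 (inert)
Total out = 3064 kmol; y_C = 158.4 / 3064 = 0.05171.

0.0517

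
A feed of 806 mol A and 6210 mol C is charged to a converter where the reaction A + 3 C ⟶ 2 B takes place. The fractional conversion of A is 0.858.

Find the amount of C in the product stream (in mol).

A reacted = 0.858 × 806 = 691.5 mol; ν_A = −1, so ξ = 691.5/1 = 691.5 mol.
Outlet amounts (n = n₀ + ν ξ):
  A: 806 − 1(691.5) = 114.5
  C: 6210 − 3(691.5) = 4135
  B: 0 + 2(691.5) = 1383

4140 mol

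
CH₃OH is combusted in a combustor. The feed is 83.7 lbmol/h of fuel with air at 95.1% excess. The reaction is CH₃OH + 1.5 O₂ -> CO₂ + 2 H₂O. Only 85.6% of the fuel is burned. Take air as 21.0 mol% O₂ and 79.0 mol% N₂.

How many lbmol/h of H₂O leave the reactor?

Stoichiometric O₂ = 1.5 × 83.7 = 125.6 lbmol/h; O₂ fed = 125.6 × 1.951 = 244.9 lbmol/h.
N₂ fed = 244.9 × 79/21 = 921.5 lbmol/h.
Fuel reacted = 0.856 × 83.7 → ξ = 71.65 lbmol/h.
Outlet (n = n₀ + ν ξ):
  CH₃OH: 83.7 − 1(71.65) = 12.05
  O₂: 244.9 − 1.5(71.65) = 137.5
  N₂: 921.5 (inert)
  CO₂: 0 + 1(71.65) = 71.65
  H₂O: 0 + 2(71.65) = 143.3

143 lbmol/h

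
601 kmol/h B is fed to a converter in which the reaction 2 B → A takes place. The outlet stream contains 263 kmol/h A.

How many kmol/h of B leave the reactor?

75 kmol/h

For A: n = n₀ + 1ξ → 263 = 0 + 1ξ, giving ξ = 263 kmol/h.
Outlet amounts (n = n₀ + ν ξ):
  B: 601 − 2(263) = 75
  A: 0 + 1(263) = 263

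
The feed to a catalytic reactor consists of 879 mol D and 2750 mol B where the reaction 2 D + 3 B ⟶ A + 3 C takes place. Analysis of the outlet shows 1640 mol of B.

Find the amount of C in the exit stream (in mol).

For B: n = n₀ − 3ξ → 1640 = 2750 − 3ξ, giving ξ = 370 mol.
Outlet amounts (n = n₀ + ν ξ):
  D: 879 − 2(370) = 139
  B: 2750 − 3(370) = 1640
  A: 0 + 1(370) = 370
  C: 0 + 3(370) = 1110

1110 mol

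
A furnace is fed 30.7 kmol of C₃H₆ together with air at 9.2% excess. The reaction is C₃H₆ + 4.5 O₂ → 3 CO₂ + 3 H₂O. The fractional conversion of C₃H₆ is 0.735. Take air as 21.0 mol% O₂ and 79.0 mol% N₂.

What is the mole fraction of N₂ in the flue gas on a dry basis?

Stoichiometric O₂ = 4.5 × 30.7 = 138.2 kmol; O₂ fed = 138.2 × 1.092 = 150.9 kmol.
N₂ fed = 150.9 × 79/21 = 567.5 kmol.
Fuel reacted = 0.735 × 30.7 → ξ = 22.56 kmol.
Outlet (n = n₀ + ν ξ):
  C₃H₆: 30.7 − 1(22.56) = 8.136
  O₂: 150.9 − 4.5(22.56) = 49.32
  N₂: 567.5 (inert)
  CO₂: 0 + 3(22.56) = 67.69
  H₂O: 0 + 3(22.56) = 67.69
Dry total = 692.7 kmol; y_N₂ (dry) = 567.5 / 692.7 = 0.8193.

0.819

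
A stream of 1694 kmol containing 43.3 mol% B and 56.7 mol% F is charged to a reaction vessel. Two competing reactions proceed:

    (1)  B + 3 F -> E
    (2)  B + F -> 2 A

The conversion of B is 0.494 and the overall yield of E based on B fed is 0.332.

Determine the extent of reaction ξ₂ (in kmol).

ξ₂ = 119 kmol

Yield of E: 1ξ₁ / 733.5 = 0.332 → ξ₁ = 243.5 kmol.
Conversion of B: 1ξ₁ + 1ξ₂ = 0.494 × 733.5 = 362.3 → ξ₂ = 118.8 kmol.
Outlet amounts (n = n₀ + Σ ν·ξ):
  B: 733.5 − 1(243.5) − 1(118.8) = 371.2
  F: 960.5 − 3(243.5) − 1(118.8) = 111.1
  E: 0 + 1(243.5) = 243.5
  A: 0 + 2(118.8) = 237.7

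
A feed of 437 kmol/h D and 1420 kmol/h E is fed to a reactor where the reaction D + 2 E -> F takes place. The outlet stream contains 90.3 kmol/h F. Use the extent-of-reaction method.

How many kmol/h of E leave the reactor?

For F: n = n₀ + 1ξ → 90.3 = 0 + 1ξ, giving ξ = 90.3 kmol/h.
Outlet amounts (n = n₀ + ν ξ):
  D: 437 − 1(90.3) = 346.7
  E: 1420 − 2(90.3) = 1239
  F: 0 + 1(90.3) = 90.3

1240 kmol/h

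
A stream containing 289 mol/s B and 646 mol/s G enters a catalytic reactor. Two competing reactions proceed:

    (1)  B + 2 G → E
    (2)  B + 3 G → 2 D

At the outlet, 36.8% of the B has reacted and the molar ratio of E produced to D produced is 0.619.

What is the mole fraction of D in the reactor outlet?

0.132

Conversion of B: B consumed = 0.368 × 289 = 106.4 mol/s = 1ξ₁ + 1ξ₂.
Selectivity: 1ξ₁ / (2ξ₂) = 0.619 → ξ₁ = 1.238 ξ₂.
Substitute: (1·1.238 + 1) ξ₂ = 106.4 → ξ₂ = 47.52 mol/s, ξ₁ = 58.83 mol/s.
Outlet amounts (n = n₀ + Σ ν·ξ):
  B: 289 − 1(58.83) − 1(47.52) = 182.6
  G: 646 − 2(58.83) − 3(47.52) = 385.8
  E: 0 + 1(58.83) = 58.83
  D: 0 + 2(47.52) = 95.04
Total out = 722.3 mol/s; y_D = 95.04 / 722.3 = 0.1316.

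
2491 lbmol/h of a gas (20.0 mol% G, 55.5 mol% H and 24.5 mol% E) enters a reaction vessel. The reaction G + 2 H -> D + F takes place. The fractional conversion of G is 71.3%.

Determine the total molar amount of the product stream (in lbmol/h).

2140 lbmol/h

G reacted = 0.713 × 498.2 = 355.2 lbmol/h; ν_G = −1, so ξ = 355.2/1 = 355.2 lbmol/h.
Outlet amounts (n = n₀ + ν ξ):
  G: 498.2 − 1(355.2) = 143
  H: 1383 − 2(355.2) = 672.1
  D: 0 + 1(355.2) = 355.2
  F: 0 + 1(355.2) = 355.2
  E: 610.3 (inert)
Total out = 143 + 672.1 + 355.2 + 355.2 + 610.3 = 2136 lbmol/h.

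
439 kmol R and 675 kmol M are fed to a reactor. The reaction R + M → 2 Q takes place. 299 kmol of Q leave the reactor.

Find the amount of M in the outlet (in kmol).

526 kmol

For Q: n = n₀ + 2ξ → 299 = 0 + 2ξ, giving ξ = 149.5 kmol.
Outlet amounts (n = n₀ + ν ξ):
  R: 439 − 1(149.5) = 289.5
  M: 675 − 1(149.5) = 525.5
  Q: 0 + 2(149.5) = 299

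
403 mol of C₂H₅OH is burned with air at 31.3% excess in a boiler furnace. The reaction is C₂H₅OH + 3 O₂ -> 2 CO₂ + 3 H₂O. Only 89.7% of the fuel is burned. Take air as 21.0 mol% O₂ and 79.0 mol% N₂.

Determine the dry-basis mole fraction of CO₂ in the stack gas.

0.0999

Stoichiometric O₂ = 3 × 403 = 1209 mol; O₂ fed = 1209 × 1.313 = 1587 mol.
N₂ fed = 1587 × 79/21 = 5972 mol.
Fuel reacted = 0.897 × 403 → ξ = 361.5 mol.
Outlet (n = n₀ + ν ξ):
  C₂H₅OH: 403 − 1(361.5) = 41.51
  O₂: 1587 − 3(361.5) = 502.9
  N₂: 5972 (inert)
  CO₂: 0 + 2(361.5) = 723
  H₂O: 0 + 3(361.5) = 1084
Dry total = 7239 mol; y_CO₂ (dry) = 723 / 7239 = 0.09987.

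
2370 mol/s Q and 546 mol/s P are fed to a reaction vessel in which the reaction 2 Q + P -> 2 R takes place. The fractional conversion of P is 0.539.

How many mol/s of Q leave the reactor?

P reacted = 0.539 × 546 = 294.3 mol/s; ν_P = −1, so ξ = 294.3/1 = 294.3 mol/s.
Outlet amounts (n = n₀ + ν ξ):
  Q: 2370 − 2(294.3) = 1781
  P: 546 − 1(294.3) = 251.7
  R: 0 + 2(294.3) = 588.6

1780 mol/s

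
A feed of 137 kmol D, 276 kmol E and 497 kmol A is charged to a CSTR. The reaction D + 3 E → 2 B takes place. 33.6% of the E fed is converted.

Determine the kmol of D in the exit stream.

106 kmol

E reacted = 0.336 × 276 = 92.74 kmol; ν_E = −3, so ξ = 92.74/3 = 30.91 kmol.
Outlet amounts (n = n₀ + ν ξ):
  D: 137 − 1(30.91) = 106.1
  E: 276 − 3(30.91) = 183.3
  B: 0 + 2(30.91) = 61.82
  A: 497 (inert)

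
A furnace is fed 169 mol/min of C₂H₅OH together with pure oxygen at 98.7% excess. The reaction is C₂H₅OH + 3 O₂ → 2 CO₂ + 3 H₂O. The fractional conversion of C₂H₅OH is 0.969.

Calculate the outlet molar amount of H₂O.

491 mol/min

Stoichiometric O₂ = 3 × 169 = 507 mol/min; O₂ fed = 507 × 1.987 = 1007 mol/min.
Fuel reacted = 0.969 × 169 → ξ = 163.8 mol/min.
Outlet (n = n₀ + ν ξ):
  C₂H₅OH: 169 − 1(163.8) = 5.239
  O₂: 1007 − 3(163.8) = 516.1
  CO₂: 0 + 2(163.8) = 327.5
  H₂O: 0 + 3(163.8) = 491.3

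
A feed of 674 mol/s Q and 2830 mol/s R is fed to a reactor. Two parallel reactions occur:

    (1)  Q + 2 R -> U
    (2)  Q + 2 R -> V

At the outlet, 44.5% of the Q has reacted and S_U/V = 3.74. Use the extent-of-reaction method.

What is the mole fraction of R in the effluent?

Conversion of Q: Q consumed = 0.445 × 674 = 299.9 mol/s = 1ξ₁ + 1ξ₂.
Selectivity: 1ξ₁ / (1ξ₂) = 3.74 → ξ₁ = 3.74 ξ₂.
Substitute: (1·3.74 + 1) ξ₂ = 299.9 → ξ₂ = 63.28 mol/s, ξ₁ = 236.7 mol/s.
Outlet amounts (n = n₀ + Σ ν·ξ):
  Q: 674 − 1(236.7) − 1(63.28) = 374.1
  R: 2830 − 2(236.7) − 2(63.28) = 2230
  U: 0 + 1(236.7) = 236.7
  V: 0 + 1(63.28) = 63.28
Total out = 2904 mol/s; y_R = 2230 / 2904 = 0.7679.

0.768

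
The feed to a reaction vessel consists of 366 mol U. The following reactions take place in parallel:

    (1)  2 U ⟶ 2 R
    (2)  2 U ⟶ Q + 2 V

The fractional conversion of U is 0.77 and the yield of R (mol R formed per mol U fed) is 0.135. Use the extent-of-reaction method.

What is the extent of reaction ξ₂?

ξ₂ = 116 mol

Yield of R: 2ξ₁ / 366 = 0.135 → ξ₁ = 24.71 mol.
Conversion of U: 2ξ₁ + 2ξ₂ = 0.77 × 366 = 281.8 → ξ₂ = 116.2 mol.
Outlet amounts (n = n₀ + Σ ν·ξ):
  U: 366 − 2(24.71) − 2(116.2) = 84.18
  R: 0 + 2(24.71) = 49.41
  Q: 0 + 1(116.2) = 116.2
  V: 0 + 2(116.2) = 232.4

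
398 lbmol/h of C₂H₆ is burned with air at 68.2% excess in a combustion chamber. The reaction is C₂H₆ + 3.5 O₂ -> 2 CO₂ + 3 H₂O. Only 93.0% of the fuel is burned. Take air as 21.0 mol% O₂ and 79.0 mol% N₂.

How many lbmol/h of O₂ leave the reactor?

Stoichiometric O₂ = 3.5 × 398 = 1393 lbmol/h; O₂ fed = 1393 × 1.682 = 2343 lbmol/h.
N₂ fed = 2343 × 79/21 = 8814 lbmol/h.
Fuel reacted = 0.93 × 398 → ξ = 370.1 lbmol/h.
Outlet (n = n₀ + ν ξ):
  C₂H₆: 398 − 1(370.1) = 27.86
  O₂: 2343 − 3.5(370.1) = 1048
  N₂: 8814 (inert)
  CO₂: 0 + 2(370.1) = 740.3
  H₂O: 0 + 3(370.1) = 1110

1050 lbmol/h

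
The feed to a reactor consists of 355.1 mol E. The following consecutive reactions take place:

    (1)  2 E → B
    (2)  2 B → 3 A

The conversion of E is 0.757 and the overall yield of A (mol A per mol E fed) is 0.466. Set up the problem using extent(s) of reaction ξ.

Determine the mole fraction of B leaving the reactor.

Conversion of E: E consumed = 2ξ₁ = 0.757 × 355.1 → ξ₁ = 134.4 mol.
Yield of A: 3ξ₂ / 355.1 = 0.466 → ξ₂ = 55.16 mol.
Outlet amounts (n = n₀ + Σ ν·ξ):
  E: 355.1 − 2(134.4) = 86.29
  B: 0 + 1(134.4) − 2(55.16) = 24.09
  A: 0 + 3(55.16) = 165.5
Total out = 275.9 mol; y_B = 24.09 / 275.9 = 0.08732.

0.0873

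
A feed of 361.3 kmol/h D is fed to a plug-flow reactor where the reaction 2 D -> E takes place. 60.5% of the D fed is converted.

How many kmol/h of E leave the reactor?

109 kmol/h

D reacted = 0.605 × 361.3 = 218.6 kmol/h; ν_D = −2, so ξ = 218.6/2 = 109.3 kmol/h.
Outlet amounts (n = n₀ + ν ξ):
  D: 361.3 − 2(109.3) = 142.7
  E: 0 + 1(109.3) = 109.3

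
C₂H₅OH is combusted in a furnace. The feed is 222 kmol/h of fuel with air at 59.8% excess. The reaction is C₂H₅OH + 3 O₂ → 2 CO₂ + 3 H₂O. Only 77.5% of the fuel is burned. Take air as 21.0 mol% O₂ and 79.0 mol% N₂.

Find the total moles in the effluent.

5460 kmol/h

Stoichiometric O₂ = 3 × 222 = 666 kmol/h; O₂ fed = 666 × 1.598 = 1064 kmol/h.
N₂ fed = 1064 × 79/21 = 4004 kmol/h.
Fuel reacted = 0.775 × 222 → ξ = 172.1 kmol/h.
Outlet (n = n₀ + ν ξ):
  C₂H₅OH: 222 − 1(172.1) = 49.95
  O₂: 1064 − 3(172.1) = 548.1
  N₂: 4004 (inert)
  CO₂: 0 + 2(172.1) = 344.1
  H₂O: 0 + 3(172.1) = 516.2
Total out = 49.95 + 548.1 + 4004 + 344.1 + 516.2 = 5462 kmol/h.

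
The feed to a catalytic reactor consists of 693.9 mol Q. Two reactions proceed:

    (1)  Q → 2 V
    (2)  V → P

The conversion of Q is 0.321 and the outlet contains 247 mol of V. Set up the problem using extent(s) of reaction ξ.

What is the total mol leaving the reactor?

917 mol

Conversion of Q: Q consumed = 1ξ₁ = 0.321 × 693.9 → ξ₁ = 222.7 mol.
V balance: n_V = 0 + 2ξ₁ − 1ξ₂ = 247 → ξ₂ = (2·222.7 − 247)/1 = 198.5 mol.
Outlet amounts (n = n₀ + Σ ν·ξ):
  Q: 693.9 − 1(222.7) = 471.2
  V: 0 + 2(222.7) − 1(198.5) = 247
  P: 0 + 1(198.5) = 198.5
Total out = 471.2 + 247 + 198.5 = 916.6 mol.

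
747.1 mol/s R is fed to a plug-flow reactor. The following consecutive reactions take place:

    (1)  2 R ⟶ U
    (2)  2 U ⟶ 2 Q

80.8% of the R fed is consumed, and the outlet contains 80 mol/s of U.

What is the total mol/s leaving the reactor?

Conversion of R: R consumed = 2ξ₁ = 0.808 × 747.1 → ξ₁ = 301.8 mol/s.
U balance: n_U = 0 + 1ξ₁ − 2ξ₂ = 80 → ξ₂ = (1·301.8 − 80)/2 = 110.9 mol/s.
Outlet amounts (n = n₀ + Σ ν·ξ):
  R: 747.1 − 2(301.8) = 143.4
  U: 0 + 1(301.8) − 2(110.9) = 80
  Q: 0 + 2(110.9) = 221.8
Total out = 143.4 + 80 + 221.8 = 445.3 mol/s.

445 mol/s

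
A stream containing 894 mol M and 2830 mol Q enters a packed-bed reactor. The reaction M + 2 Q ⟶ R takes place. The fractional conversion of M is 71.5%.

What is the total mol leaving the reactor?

M reacted = 0.715 × 894 = 639.2 mol; ν_M = −1, so ξ = 639.2/1 = 639.2 mol.
Outlet amounts (n = n₀ + ν ξ):
  M: 894 − 1(639.2) = 254.8
  Q: 2830 − 2(639.2) = 1552
  R: 0 + 1(639.2) = 639.2
Total out = 254.8 + 1552 + 639.2 = 2446 mol.

2450 mol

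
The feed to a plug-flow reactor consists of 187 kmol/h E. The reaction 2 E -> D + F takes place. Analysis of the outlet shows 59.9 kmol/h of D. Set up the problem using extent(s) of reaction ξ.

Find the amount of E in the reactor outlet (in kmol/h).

67.2 kmol/h

For D: n = n₀ + 1ξ → 59.9 = 0 + 1ξ, giving ξ = 59.9 kmol/h.
Outlet amounts (n = n₀ + ν ξ):
  E: 187 − 2(59.9) = 67.2
  D: 0 + 1(59.9) = 59.9
  F: 0 + 1(59.9) = 59.9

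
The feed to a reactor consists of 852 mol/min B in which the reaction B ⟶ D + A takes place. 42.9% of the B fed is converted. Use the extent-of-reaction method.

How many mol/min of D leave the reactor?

366 mol/min

B reacted = 0.429 × 852 = 365.5 mol/min; ν_B = −1, so ξ = 365.5/1 = 365.5 mol/min.
Outlet amounts (n = n₀ + ν ξ):
  B: 852 − 1(365.5) = 486.5
  D: 0 + 1(365.5) = 365.5
  A: 0 + 1(365.5) = 365.5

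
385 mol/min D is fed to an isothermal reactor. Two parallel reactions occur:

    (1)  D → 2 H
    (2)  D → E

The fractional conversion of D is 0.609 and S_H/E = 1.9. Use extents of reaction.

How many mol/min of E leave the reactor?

Conversion of D: D consumed = 0.609 × 385 = 234.5 mol/min = 1ξ₁ + 1ξ₂.
Selectivity: 2ξ₁ / (1ξ₂) = 1.9 → ξ₁ = 0.95 ξ₂.
Substitute: (1·0.95 + 1) ξ₂ = 234.5 → ξ₂ = 120.2 mol/min, ξ₁ = 114.2 mol/min.
Outlet amounts (n = n₀ + Σ ν·ξ):
  D: 385 − 1(114.2) − 1(120.2) = 150.5
  H: 0 + 2(114.2) = 228.5
  E: 0 + 1(120.2) = 120.2

120 mol/min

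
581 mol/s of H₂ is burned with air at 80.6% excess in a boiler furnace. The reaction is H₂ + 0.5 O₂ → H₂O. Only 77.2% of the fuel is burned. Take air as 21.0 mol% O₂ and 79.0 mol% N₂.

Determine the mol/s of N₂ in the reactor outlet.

1970 mol/s

Stoichiometric O₂ = 0.5 × 581 = 290.5 mol/s; O₂ fed = 290.5 × 1.806 = 524.6 mol/s.
N₂ fed = 524.6 × 79/21 = 1974 mol/s.
Fuel reacted = 0.772 × 581 → ξ = 448.5 mol/s.
Outlet (n = n₀ + ν ξ):
  H₂: 581 − 1(448.5) = 132.5
  O₂: 524.6 − 0.5(448.5) = 300.4
  N₂: 1974 (inert)
  H₂O: 0 + 1(448.5) = 448.5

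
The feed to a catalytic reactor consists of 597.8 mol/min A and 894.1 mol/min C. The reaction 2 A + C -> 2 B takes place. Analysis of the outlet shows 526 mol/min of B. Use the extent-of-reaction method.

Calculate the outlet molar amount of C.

For B: n = n₀ + 2ξ → 526 = 0 + 2ξ, giving ξ = 263 mol/min.
Outlet amounts (n = n₀ + ν ξ):
  A: 597.8 − 2(263) = 71.8
  C: 894.1 − 1(263) = 631.1
  B: 0 + 2(263) = 526

631 mol/min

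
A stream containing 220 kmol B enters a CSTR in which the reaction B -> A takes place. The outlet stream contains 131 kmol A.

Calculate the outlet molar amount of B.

89 kmol

For A: n = n₀ + 1ξ → 131 = 0 + 1ξ, giving ξ = 131 kmol.
Outlet amounts (n = n₀ + ν ξ):
  B: 220 − 1(131) = 89
  A: 0 + 1(131) = 131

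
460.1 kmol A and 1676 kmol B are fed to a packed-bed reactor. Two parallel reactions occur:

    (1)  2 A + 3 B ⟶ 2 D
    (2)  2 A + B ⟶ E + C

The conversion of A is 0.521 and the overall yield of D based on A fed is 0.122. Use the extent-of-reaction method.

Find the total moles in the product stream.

1960 kmol

Yield of D: 2ξ₁ / 460.1 = 0.122 → ξ₁ = 28.07 kmol.
Conversion of A: 2ξ₁ + 2ξ₂ = 0.521 × 460.1 = 239.7 → ξ₂ = 91.79 kmol.
Outlet amounts (n = n₀ + Σ ν·ξ):
  A: 460.1 − 2(28.07) − 2(91.79) = 220.4
  B: 1676 − 3(28.07) − 1(91.79) = 1500
  D: 0 + 2(28.07) = 56.13
  E: 0 + 1(91.79) = 91.79
  C: 0 + 1(91.79) = 91.79
Total out = 220.4 + 1500 + 56.13 + 91.79 + 91.79 = 1960 kmol.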